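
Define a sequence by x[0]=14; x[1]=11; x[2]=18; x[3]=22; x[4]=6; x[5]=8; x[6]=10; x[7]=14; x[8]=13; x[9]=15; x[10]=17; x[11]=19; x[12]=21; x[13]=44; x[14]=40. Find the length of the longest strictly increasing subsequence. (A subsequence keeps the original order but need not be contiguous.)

Track the smallest tail for each achievable length (strict):
14 → extends → [14]
11 → replaces 14 → [11]
18 → extends → [11, 18]
22 → extends → [11, 18, 22]
6 → replaces 11 → [6, 18, 22]
8 → replaces 18 → [6, 8, 22]
10 → replaces 22 → [6, 8, 10]
14 → extends → [6, 8, 10, 14]
13 → replaces 14 → [6, 8, 10, 13]
15 → extends → [6, 8, 10, 13, 15]
17 → extends → [6, 8, 10, 13, 15, 17]
19 → extends → [6, 8, 10, 13, 15, 17, 19]
21 → extends → [6, 8, 10, 13, 15, 17, 19, 21]
44 → extends → [6, 8, 10, 13, 15, 17, 19, 21, 44]
40 → replaces 44 → [6, 8, 10, 13, 15, 17, 19, 21, 40]
Nine tails, so the longest strictly increasing subsequence has length 9 (e.g. 6, 8, 10, 14, 15, 17, 19, 21, 44).

9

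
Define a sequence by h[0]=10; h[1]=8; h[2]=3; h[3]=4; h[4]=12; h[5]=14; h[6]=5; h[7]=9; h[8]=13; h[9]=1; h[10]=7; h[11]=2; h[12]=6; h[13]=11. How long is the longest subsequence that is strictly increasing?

Track the smallest tail for each achievable length (strict):
10 → extends → [10]
8 → replaces 10 → [8]
3 → replaces 8 → [3]
4 → extends → [3, 4]
12 → extends → [3, 4, 12]
14 → extends → [3, 4, 12, 14]
5 → replaces 12 → [3, 4, 5, 14]
9 → replaces 14 → [3, 4, 5, 9]
13 → extends → [3, 4, 5, 9, 13]
1 → replaces 3 → [1, 4, 5, 9, 13]
7 → replaces 9 → [1, 4, 5, 7, 13]
2 → replaces 4 → [1, 2, 5, 7, 13]
6 → replaces 7 → [1, 2, 5, 6, 13]
11 → replaces 13 → [1, 2, 5, 6, 11]
Five tails, so the longest strictly increasing subsequence has length 5 (e.g. 3, 4, 5, 9, 13).

5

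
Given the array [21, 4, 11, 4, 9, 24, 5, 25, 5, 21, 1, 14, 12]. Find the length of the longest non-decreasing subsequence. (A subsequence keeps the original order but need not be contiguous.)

Let dp[i] be the length of the longest such subsequence ending at index i:
i:      1  2  3  4  5  6  7  8  9 10 11 12 13
a[i]:  21  4 11  4  9 24  5 25  5 21  1 14 12
dp:     1  1  2  2  3  4  3  5  4  5  1  5  5
Maximum dp value is 5.

5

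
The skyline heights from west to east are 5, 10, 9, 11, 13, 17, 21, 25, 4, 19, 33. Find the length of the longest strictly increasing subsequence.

8

Track the smallest tail for each achievable length (strict):
5 → extends → [5]
10 → extends → [5, 10]
9 → replaces 10 → [5, 9]
11 → extends → [5, 9, 11]
13 → extends → [5, 9, 11, 13]
17 → extends → [5, 9, 11, 13, 17]
21 → extends → [5, 9, 11, 13, 17, 21]
25 → extends → [5, 9, 11, 13, 17, 21, 25]
4 → replaces 5 → [4, 9, 11, 13, 17, 21, 25]
19 → replaces 21 → [4, 9, 11, 13, 17, 19, 25]
33 → extends → [4, 9, 11, 13, 17, 19, 25, 33]
Eight tails, so the longest strictly increasing subsequence has length 8 (e.g. 5, 10, 11, 13, 17, 21, 25, 33).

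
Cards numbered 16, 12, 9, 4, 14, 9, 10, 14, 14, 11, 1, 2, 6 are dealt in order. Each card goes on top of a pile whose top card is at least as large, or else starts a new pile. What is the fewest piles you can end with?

4

Place each on the leftmost legal pile:
16 → new pile 1 (tops now [16])
12 → pile 1 (tops now [12])
9 → pile 1 (tops now [9])
4 → pile 1 (tops now [4])
14 → new pile 2 (tops now [4, 14])
9 → pile 2 (tops now [4, 9])
10 → new pile 3 (tops now [4, 9, 10])
14 → new pile 4 (tops now [4, 9, 10, 14])
14 → pile 4 (tops now [4, 9, 10, 14])
11 → pile 4 (tops now [4, 9, 10, 11])
1 → pile 1 (tops now [1, 9, 10, 11])
2 → pile 2 (tops now [1, 2, 10, 11])
6 → pile 3 (tops now [1, 2, 6, 11])
Four piles.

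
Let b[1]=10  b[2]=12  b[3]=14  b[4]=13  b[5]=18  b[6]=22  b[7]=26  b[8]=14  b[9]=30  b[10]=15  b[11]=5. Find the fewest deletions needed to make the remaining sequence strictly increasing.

4

Fewest deletions = n − (longest strictly increasing subsequence).
Patience tails:
10 → extends → [10]
12 → extends → [10, 12]
14 → extends → [10, 12, 14]
13 → replaces 14 → [10, 12, 13]
18 → extends → [10, 12, 13, 18]
22 → extends → [10, 12, 13, 18, 22]
26 → extends → [10, 12, 13, 18, 22, 26]
14 → replaces 18 → [10, 12, 13, 14, 22, 26]
30 → extends → [10, 12, 13, 14, 22, 26, 30]
15 → replaces 22 → [10, 12, 13, 14, 15, 26, 30]
5 → replaces 10 → [5, 12, 13, 14, 15, 26, 30]
Longest strictly increasing subsequence has length 7, so deletions = 11 − 7 = 4.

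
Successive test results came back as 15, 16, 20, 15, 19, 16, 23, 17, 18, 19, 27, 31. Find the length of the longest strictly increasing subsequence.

Let dp[i] be the length of the longest such subsequence ending at index i:
i:      1  2  3  4  5  6  7  8  9 10 11 12
a[i]:  15 16 20 15 19 16 23 17 18 19 27 31
dp:     1  2  3  1  3  2  4  3  4  5  6  7
Maximum dp value is 7.

7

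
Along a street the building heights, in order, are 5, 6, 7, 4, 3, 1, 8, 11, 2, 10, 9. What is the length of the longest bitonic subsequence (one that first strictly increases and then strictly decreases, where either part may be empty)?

7

inc[i] = longest strictly increasing subsequence ending at i; dec[i] = longest strictly decreasing subsequence starting at i:
i:      1  2  3  4  5  6  7  8  9 10 11
a[i]:   5  6  7  4  3  1  8 11  2 10  9
inc:    1  2  3  1  1  1  4  5  2  5  5
dec:    4  4  4  3  2  1  2  3  1  2  1
Best peak at i=8 (value 11): inc=5, dec=3, length 5+3−1 = 7.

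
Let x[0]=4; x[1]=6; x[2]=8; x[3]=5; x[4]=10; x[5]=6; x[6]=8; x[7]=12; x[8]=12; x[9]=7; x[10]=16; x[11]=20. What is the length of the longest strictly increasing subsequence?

Track the smallest tail for each achievable length (strict):
4 → extends → [4]
6 → extends → [4, 6]
8 → extends → [4, 6, 8]
5 → replaces 6 → [4, 5, 8]
10 → extends → [4, 5, 8, 10]
6 → replaces 8 → [4, 5, 6, 10]
8 → replaces 10 → [4, 5, 6, 8]
12 → extends → [4, 5, 6, 8, 12]
12 → already a tail → [4, 5, 6, 8, 12]
7 → replaces 8 → [4, 5, 6, 7, 12]
16 → extends → [4, 5, 6, 7, 12, 16]
20 → extends → [4, 5, 6, 7, 12, 16, 20]
Seven tails, so the longest strictly increasing subsequence has length 7 (e.g. 4, 6, 8, 10, 12, 16, 20).

7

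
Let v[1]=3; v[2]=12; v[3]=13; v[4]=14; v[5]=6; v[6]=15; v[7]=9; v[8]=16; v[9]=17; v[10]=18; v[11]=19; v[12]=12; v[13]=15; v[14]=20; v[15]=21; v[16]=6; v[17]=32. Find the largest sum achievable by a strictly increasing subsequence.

Let S[i] be the best sum of a strictly increasing subsequence ending at i:
i:       1   2   3   4   5   6   7   8   9  10  11  12  13  14  15  16  17
v[i]:    3  12  13  14   6  15   9  16  17  18  19  12  15  20  21   6  32
S:       3  15  28  42   9  57  18  73  90 108 127  30  57 147 168   9 200
Maximum is 200 (e.g. 3 + 12 + 13 + 14 + 15 + 16 + 17 + 18 + 19 + 20 + 21 + 32).

200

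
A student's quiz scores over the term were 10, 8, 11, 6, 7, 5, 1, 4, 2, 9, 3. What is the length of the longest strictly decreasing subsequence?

Negate each value so 'decreasing' becomes 'increasing', then run patience tails on the negated sequence:
-10 → extends → [-10]
-8 → extends → [-10, -8]
-11 → replaces -10 → [-11, -8]
-6 → extends → [-11, -8, -6]
-7 → replaces -6 → [-11, -8, -7]
-5 → extends → [-11, -8, -7, -5]
-1 → extends → [-11, -8, -7, -5, -1]
-4 → replaces -1 → [-11, -8, -7, -5, -4]
-2 → extends → [-11, -8, -7, -5, -4, -2]
-9 → replaces -8 → [-11, -9, -7, -5, -4, -2]
-3 → replaces -2 → [-11, -9, -7, -5, -4, -3]
Six tails, so the longest strictly decreasing subsequence of the original has length 6.

6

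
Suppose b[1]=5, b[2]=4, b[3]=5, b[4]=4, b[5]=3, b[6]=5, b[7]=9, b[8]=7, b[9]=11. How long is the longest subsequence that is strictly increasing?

4

Track the smallest tail for each achievable length (strict):
5 → extends → [5]
4 → replaces 5 → [4]
5 → extends → [4, 5]
4 → already a tail → [4, 5]
3 → replaces 4 → [3, 5]
5 → already a tail → [3, 5]
9 → extends → [3, 5, 9]
7 → replaces 9 → [3, 5, 7]
11 → extends → [3, 5, 7, 11]
Four tails, so the longest strictly increasing subsequence has length 4 (e.g. 4, 5, 9, 11).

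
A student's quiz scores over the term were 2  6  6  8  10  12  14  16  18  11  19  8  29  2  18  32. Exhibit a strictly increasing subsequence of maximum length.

2, 6, 8, 10, 12, 14, 16, 18, 19, 29, 32

Patience tails give the LIS length; then backtrack through the dp parents:
2 → extends → [2]
6 → extends → [2, 6]
6 → already a tail → [2, 6]
8 → extends → [2, 6, 8]
10 → extends → [2, 6, 8, 10]
12 → extends → [2, 6, 8, 10, 12]
14 → extends → [2, 6, 8, 10, 12, 14]
16 → extends → [2, 6, 8, 10, 12, 14, 16]
18 → extends → [2, 6, 8, 10, 12, 14, 16, 18]
11 → replaces 12 → [2, 6, 8, 10, 11, 14, 16, 18]
19 → extends → [2, 6, 8, 10, 11, 14, 16, 18, 19]
8 → already a tail → [2, 6, 8, 10, 11, 14, 16, 18, 19]
29 → extends → [2, 6, 8, 10, 11, 14, 16, 18, 19, 29]
2 → already a tail → [2, 6, 8, 10, 11, 14, 16, 18, 19, 29]
18 → already a tail → [2, 6, 8, 10, 11, 14, 16, 18, 19, 29]
32 → extends → [2, 6, 8, 10, 11, 14, 16, 18, 19, 29, 32]
Length 11; one witness is 2, 6, 8, 10, 12, 14, 16, 18, 19, 29, 32.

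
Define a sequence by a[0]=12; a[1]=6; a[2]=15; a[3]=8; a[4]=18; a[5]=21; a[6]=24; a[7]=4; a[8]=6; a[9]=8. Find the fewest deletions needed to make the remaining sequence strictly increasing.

5

Fewest deletions = n − (longest strictly increasing subsequence).
Patience tails:
12 → extends → [12]
6 → replaces 12 → [6]
15 → extends → [6, 15]
8 → replaces 15 → [6, 8]
18 → extends → [6, 8, 18]
21 → extends → [6, 8, 18, 21]
24 → extends → [6, 8, 18, 21, 24]
4 → replaces 6 → [4, 8, 18, 21, 24]
6 → replaces 8 → [4, 6, 18, 21, 24]
8 → replaces 18 → [4, 6, 8, 21, 24]
Longest strictly increasing subsequence has length 5, so deletions = 10 − 5 = 5.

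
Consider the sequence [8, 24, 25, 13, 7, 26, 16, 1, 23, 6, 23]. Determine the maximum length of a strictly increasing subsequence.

Track the smallest tail for each achievable length (strict):
8 → extends → [8]
24 → extends → [8, 24]
25 → extends → [8, 24, 25]
13 → replaces 24 → [8, 13, 25]
7 → replaces 8 → [7, 13, 25]
26 → extends → [7, 13, 25, 26]
16 → replaces 25 → [7, 13, 16, 26]
1 → replaces 7 → [1, 13, 16, 26]
23 → replaces 26 → [1, 13, 16, 23]
6 → replaces 13 → [1, 6, 16, 23]
23 → already a tail → [1, 6, 16, 23]
Four tails, so the longest strictly increasing subsequence has length 4 (e.g. 8, 24, 25, 26).

4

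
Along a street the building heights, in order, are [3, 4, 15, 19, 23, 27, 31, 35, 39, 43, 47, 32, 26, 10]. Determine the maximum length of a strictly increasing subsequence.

11

Let dp[i] be the length of the longest such subsequence ending at index i:
i:      1  2  3  4  5  6  7  8  9 10 11 12 13 14
a[i]:   3  4 15 19 23 27 31 35 39 43 47 32 26 10
dp:     1  2  3  4  5  6  7  8  9 10 11  8  6  3
Maximum dp value is 11.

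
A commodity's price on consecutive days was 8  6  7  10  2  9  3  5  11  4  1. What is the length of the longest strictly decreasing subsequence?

5

Let dp[i] be the longest strictly decreasing subsequence ending at i:
i:      1  2  3  4  5  6  7  8  9 10 11
a[i]:   8  6  7 10  2  9  3  5 11  4  1
dp:     1  2  2  1  3  2  3  3  1  4  5
Maximum is 5.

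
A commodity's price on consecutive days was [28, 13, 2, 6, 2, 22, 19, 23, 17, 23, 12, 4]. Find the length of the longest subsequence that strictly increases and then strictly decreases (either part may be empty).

inc[i] = longest strictly increasing subsequence ending at i; dec[i] = longest strictly decreasing subsequence starting at i:
i:      1  2  3  4  5  6  7  8  9 10 11 12
a[i]:  28 13  2  6  2 22 19 23 17 23 12  4
inc:    1  1  1  2  1  3  3  4  3  4  3  2
dec:    6  3  1  2  1  5  4  4  3  3  2  1
Best peak at i=6 (value 22): inc=3, dec=5, length 3+5−1 = 7.

7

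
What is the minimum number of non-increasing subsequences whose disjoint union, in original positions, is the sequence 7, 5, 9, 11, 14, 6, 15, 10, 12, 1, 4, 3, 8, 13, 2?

5

Place each on the leftmost legal pile:
7 → new pile 1 (tops now [7])
5 → pile 1 (tops now [5])
9 → new pile 2 (tops now [5, 9])
11 → new pile 3 (tops now [5, 9, 11])
14 → new pile 4 (tops now [5, 9, 11, 14])
6 → pile 2 (tops now [5, 6, 11, 14])
15 → new pile 5 (tops now [5, 6, 11, 14, 15])
10 → pile 3 (tops now [5, 6, 10, 14, 15])
12 → pile 4 (tops now [5, 6, 10, 12, 15])
1 → pile 1 (tops now [1, 6, 10, 12, 15])
4 → pile 2 (tops now [1, 4, 10, 12, 15])
3 → pile 2 (tops now [1, 3, 10, 12, 15])
8 → pile 3 (tops now [1, 3, 8, 12, 15])
13 → pile 5 (tops now [1, 3, 8, 12, 13])
2 → pile 2 (tops now [1, 2, 8, 12, 13])
Five piles.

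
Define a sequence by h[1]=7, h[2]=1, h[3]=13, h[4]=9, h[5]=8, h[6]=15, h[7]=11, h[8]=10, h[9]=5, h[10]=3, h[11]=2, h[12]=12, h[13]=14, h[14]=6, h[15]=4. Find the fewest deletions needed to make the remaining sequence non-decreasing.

Fewest deletions = n − (longest non-decreasing subsequence).
Patience tails:
7 → extends → [7]
1 → replaces 7 → [1]
13 → extends → [1, 13]
9 → replaces 13 → [1, 9]
8 → replaces 9 → [1, 8]
15 → extends → [1, 8, 15]
11 → replaces 15 → [1, 8, 11]
10 → replaces 11 → [1, 8, 10]
5 → replaces 8 → [1, 5, 10]
3 → replaces 5 → [1, 3, 10]
2 → replaces 3 → [1, 2, 10]
12 → extends → [1, 2, 10, 12]
14 → extends → [1, 2, 10, 12, 14]
6 → replaces 10 → [1, 2, 6, 12, 14]
4 → replaces 6 → [1, 2, 4, 12, 14]
Longest non-decreasing subsequence has length 5, so deletions = 15 − 5 = 10.

10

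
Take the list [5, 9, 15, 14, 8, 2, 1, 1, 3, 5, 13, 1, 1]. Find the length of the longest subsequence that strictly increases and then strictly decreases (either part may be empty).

7

inc[i] = longest strictly increasing subsequence ending at i; dec[i] = longest strictly decreasing subsequence starting at i:
i:      1  2  3  4  5  6  7  8  9 10 11 12 13
a[i]:   5  9 15 14  8  2  1  1  3  5 13  1  1
inc:    1  2  3  3  2  1  1  1  2  3  4  1  1
dec:    3  4  5  4  3  2  1  1  2  2  2  1  1
Best peak at i=3 (value 15): inc=3, dec=5, length 3+5−1 = 7.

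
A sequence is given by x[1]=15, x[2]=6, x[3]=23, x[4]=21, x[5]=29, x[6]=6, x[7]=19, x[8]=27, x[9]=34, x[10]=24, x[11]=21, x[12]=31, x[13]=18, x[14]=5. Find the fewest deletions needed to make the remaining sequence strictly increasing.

Fewest deletions = n − (longest strictly increasing subsequence).
i:      1  2  3  4  5  6  7  8  9 10 11 12 13 14
x[i]:  15  6 23 21 29  6 19 27 34 24 21 31 18  5
dp:     1  1  2  2  3  1  2  3  4  3  3  4  2  1
max dp = 4, so deletions = 14 − 4 = 10.

10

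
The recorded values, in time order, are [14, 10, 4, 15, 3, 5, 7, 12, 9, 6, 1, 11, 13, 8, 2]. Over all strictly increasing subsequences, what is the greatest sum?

49

Let S[i] be the best sum of a strictly increasing subsequence ending at i:
i:      1  2  3  4  5  6  7  8  9 10 11 12 13 14 15
a[i]:  14 10  4 15  3  5  7 12  9  6  1 11 13  8  2
S:     14 10  4 29  3  9 16 28 25 15  1 36 49 24  3
Maximum is 49 (e.g. 4 + 5 + 7 + 9 + 11 + 13).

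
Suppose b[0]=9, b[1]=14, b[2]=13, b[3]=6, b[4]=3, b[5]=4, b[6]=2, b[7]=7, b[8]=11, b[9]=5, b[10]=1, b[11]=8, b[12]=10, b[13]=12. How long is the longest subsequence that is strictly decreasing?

Negate each value so 'decreasing' becomes 'increasing', then run patience tails on the negated sequence:
-9 → extends → [-9]
-14 → replaces -9 → [-14]
-13 → extends → [-14, -13]
-6 → extends → [-14, -13, -6]
-3 → extends → [-14, -13, -6, -3]
-4 → replaces -3 → [-14, -13, -6, -4]
-2 → extends → [-14, -13, -6, -4, -2]
-7 → replaces -6 → [-14, -13, -7, -4, -2]
-11 → replaces -7 → [-14, -13, -11, -4, -2]
-5 → replaces -4 → [-14, -13, -11, -5, -2]
-1 → extends → [-14, -13, -11, -5, -2, -1]
-8 → replaces -5 → [-14, -13, -11, -8, -2, -1]
-10 → replaces -8 → [-14, -13, -11, -10, -2, -1]
-12 → replaces -11 → [-14, -13, -12, -10, -2, -1]
Six tails, so the longest strictly decreasing subsequence of the original has length 6.

6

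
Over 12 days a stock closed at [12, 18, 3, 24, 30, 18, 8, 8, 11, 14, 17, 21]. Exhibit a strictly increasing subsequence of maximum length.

3, 8, 11, 14, 17, 21

Patience tails give the LIS length; then backtrack through the dp parents:
12 → extends → [12]
18 → extends → [12, 18]
3 → replaces 12 → [3, 18]
24 → extends → [3, 18, 24]
30 → extends → [3, 18, 24, 30]
18 → already a tail → [3, 18, 24, 30]
8 → replaces 18 → [3, 8, 24, 30]
8 → already a tail → [3, 8, 24, 30]
11 → replaces 24 → [3, 8, 11, 30]
14 → replaces 30 → [3, 8, 11, 14]
17 → extends → [3, 8, 11, 14, 17]
21 → extends → [3, 8, 11, 14, 17, 21]
Length 6; one witness is 3, 8, 11, 14, 17, 21.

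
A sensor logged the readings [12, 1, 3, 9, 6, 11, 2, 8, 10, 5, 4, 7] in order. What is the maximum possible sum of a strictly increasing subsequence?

28

Let S[i] be the best sum of a strictly increasing subsequence ending at i:
i:      1  2  3  4  5  6  7  8  9 10 11 12
a[i]:  12  1  3  9  6 11  2  8 10  5  4  7
S:     12  1  4 13 10 24  3 18 28  9  8 17
Maximum is 28 (e.g. 1 + 3 + 6 + 8 + 10).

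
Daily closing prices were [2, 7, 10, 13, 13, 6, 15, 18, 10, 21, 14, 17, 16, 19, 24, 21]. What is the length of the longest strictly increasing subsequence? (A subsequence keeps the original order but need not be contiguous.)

Let dp[i] be the length of the longest such subsequence ending at index i:
i:      1  2  3  4  5  6  7  8  9 10 11 12 13 14 15 16
a[i]:   2  7 10 13 13  6 15 18 10 21 14 17 16 19 24 21
dp:     1  2  3  4  4  2  5  6  3  7  5  6  6  7  8  8
Maximum dp value is 8.

8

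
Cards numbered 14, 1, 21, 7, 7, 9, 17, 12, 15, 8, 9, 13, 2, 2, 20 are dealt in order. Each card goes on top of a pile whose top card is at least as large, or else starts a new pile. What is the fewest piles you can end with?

6

Place each on the leftmost legal pile:
14 → new pile 1 (tops now [14])
1 → pile 1 (tops now [1])
21 → new pile 2 (tops now [1, 21])
7 → pile 2 (tops now [1, 7])
7 → pile 2 (tops now [1, 7])
9 → new pile 3 (tops now [1, 7, 9])
17 → new pile 4 (tops now [1, 7, 9, 17])
12 → pile 4 (tops now [1, 7, 9, 12])
15 → new pile 5 (tops now [1, 7, 9, 12, 15])
8 → pile 3 (tops now [1, 7, 8, 12, 15])
9 → pile 4 (tops now [1, 7, 8, 9, 15])
13 → pile 5 (tops now [1, 7, 8, 9, 13])
2 → pile 2 (tops now [1, 2, 8, 9, 13])
2 → pile 2 (tops now [1, 2, 8, 9, 13])
20 → new pile 6 (tops now [1, 2, 8, 9, 13, 20])
Six piles.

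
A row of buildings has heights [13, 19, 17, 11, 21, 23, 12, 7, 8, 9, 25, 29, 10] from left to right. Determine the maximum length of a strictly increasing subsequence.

6

Track the smallest tail for each achievable length (strict):
13 → extends → [13]
19 → extends → [13, 19]
17 → replaces 19 → [13, 17]
11 → replaces 13 → [11, 17]
21 → extends → [11, 17, 21]
23 → extends → [11, 17, 21, 23]
12 → replaces 17 → [11, 12, 21, 23]
7 → replaces 11 → [7, 12, 21, 23]
8 → replaces 12 → [7, 8, 21, 23]
9 → replaces 21 → [7, 8, 9, 23]
25 → extends → [7, 8, 9, 23, 25]
29 → extends → [7, 8, 9, 23, 25, 29]
10 → replaces 23 → [7, 8, 9, 10, 25, 29]
Six tails, so the longest strictly increasing subsequence has length 6 (e.g. 13, 19, 21, 23, 25, 29).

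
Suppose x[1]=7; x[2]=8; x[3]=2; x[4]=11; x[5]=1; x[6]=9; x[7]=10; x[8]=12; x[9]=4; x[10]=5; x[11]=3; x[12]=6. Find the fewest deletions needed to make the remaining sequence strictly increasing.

Fewest deletions = n − (longest strictly increasing subsequence).
Patience tails:
7 → extends → [7]
8 → extends → [7, 8]
2 → replaces 7 → [2, 8]
11 → extends → [2, 8, 11]
1 → replaces 2 → [1, 8, 11]
9 → replaces 11 → [1, 8, 9]
10 → extends → [1, 8, 9, 10]
12 → extends → [1, 8, 9, 10, 12]
4 → replaces 8 → [1, 4, 9, 10, 12]
5 → replaces 9 → [1, 4, 5, 10, 12]
3 → replaces 4 → [1, 3, 5, 10, 12]
6 → replaces 10 → [1, 3, 5, 6, 12]
Longest strictly increasing subsequence has length 5, so deletions = 12 − 5 = 7.

7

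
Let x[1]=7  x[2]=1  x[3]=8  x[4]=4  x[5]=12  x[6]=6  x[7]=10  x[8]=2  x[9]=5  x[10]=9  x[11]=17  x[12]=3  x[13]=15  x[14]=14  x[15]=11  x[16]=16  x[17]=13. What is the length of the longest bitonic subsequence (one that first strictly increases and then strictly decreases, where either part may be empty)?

8

inc[i] = longest strictly increasing subsequence ending at i; dec[i] = longest strictly decreasing subsequence starting at i:
i:      1  2  3  4  5  6  7  8  9 10 11 12 13 14 15 16 17
x[i]:   7  1  8  4 12  6 10  2  5  9 17  3 15 14 11 16 13
inc:    1  1  2  2  3  3  4  2  3  4  5  3  5  5  5  6  6
dec:    4  1  4  2  4  3  3  1  2  2  4  1  3  2  1  2  1
Best peak at i=11 (value 17): inc=5, dec=4, length 5+4−1 = 8.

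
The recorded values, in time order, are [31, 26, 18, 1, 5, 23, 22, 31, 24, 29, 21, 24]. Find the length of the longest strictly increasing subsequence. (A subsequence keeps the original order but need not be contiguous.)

Track the smallest tail for each achievable length (strict):
31 → extends → [31]
26 → replaces 31 → [26]
18 → replaces 26 → [18]
1 → replaces 18 → [1]
5 → extends → [1, 5]
23 → extends → [1, 5, 23]
22 → replaces 23 → [1, 5, 22]
31 → extends → [1, 5, 22, 31]
24 → replaces 31 → [1, 5, 22, 24]
29 → extends → [1, 5, 22, 24, 29]
21 → replaces 22 → [1, 5, 21, 24, 29]
24 → already a tail → [1, 5, 21, 24, 29]
Five tails, so the longest strictly increasing subsequence has length 5 (e.g. 1, 5, 23, 24, 29).

5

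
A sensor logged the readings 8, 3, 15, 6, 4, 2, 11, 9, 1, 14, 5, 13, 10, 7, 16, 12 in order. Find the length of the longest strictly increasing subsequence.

5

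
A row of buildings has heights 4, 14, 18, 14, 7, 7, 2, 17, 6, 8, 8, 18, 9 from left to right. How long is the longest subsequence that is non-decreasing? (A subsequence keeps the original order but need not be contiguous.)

6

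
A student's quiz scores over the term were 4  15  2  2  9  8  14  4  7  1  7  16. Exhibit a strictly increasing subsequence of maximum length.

Patience tails give the LIS length; then backtrack through the dp parents:
4 → extends → [4]
15 → extends → [4, 15]
2 → replaces 4 → [2, 15]
2 → already a tail → [2, 15]
9 → replaces 15 → [2, 9]
8 → replaces 9 → [2, 8]
14 → extends → [2, 8, 14]
4 → replaces 8 → [2, 4, 14]
7 → replaces 14 → [2, 4, 7]
1 → replaces 2 → [1, 4, 7]
7 → already a tail → [1, 4, 7]
16 → extends → [1, 4, 7, 16]
Length 4; one witness is 4, 9, 14, 16.

4, 9, 14, 16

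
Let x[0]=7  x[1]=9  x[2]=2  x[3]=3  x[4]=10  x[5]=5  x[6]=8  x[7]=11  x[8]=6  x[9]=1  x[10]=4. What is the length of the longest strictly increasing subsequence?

5

Let dp[i] be the length of the longest such subsequence ending at index i:
i:      0  1  2  3  4  5  6  7  8  9 10
x[i]:   7  9  2  3 10  5  8 11  6  1  4
dp:     1  2  1  2  3  3  4  5  4  1  3
Maximum dp value is 5.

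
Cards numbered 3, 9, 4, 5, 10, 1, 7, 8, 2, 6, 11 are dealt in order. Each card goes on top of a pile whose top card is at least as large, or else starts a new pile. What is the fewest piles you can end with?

Place each on the leftmost legal pile:
3 → new pile 1 (tops now [3])
9 → new pile 2 (tops now [3, 9])
4 → pile 2 (tops now [3, 4])
5 → new pile 3 (tops now [3, 4, 5])
10 → new pile 4 (tops now [3, 4, 5, 10])
1 → pile 1 (tops now [1, 4, 5, 10])
7 → pile 4 (tops now [1, 4, 5, 7])
8 → new pile 5 (tops now [1, 4, 5, 7, 8])
2 → pile 2 (tops now [1, 2, 5, 7, 8])
6 → pile 4 (tops now [1, 2, 5, 6, 8])
11 → new pile 6 (tops now [1, 2, 5, 6, 8, 11])
Six piles.

6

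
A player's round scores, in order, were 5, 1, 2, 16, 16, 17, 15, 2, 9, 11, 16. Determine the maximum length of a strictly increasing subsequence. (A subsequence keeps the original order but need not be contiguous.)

Track the smallest tail for each achievable length (strict):
5 → extends → [5]
1 → replaces 5 → [1]
2 → extends → [1, 2]
16 → extends → [1, 2, 16]
16 → already a tail → [1, 2, 16]
17 → extends → [1, 2, 16, 17]
15 → replaces 16 → [1, 2, 15, 17]
2 → already a tail → [1, 2, 15, 17]
9 → replaces 15 → [1, 2, 9, 17]
11 → replaces 17 → [1, 2, 9, 11]
16 → extends → [1, 2, 9, 11, 16]
Five tails, so the longest strictly increasing subsequence has length 5 (e.g. 1, 2, 9, 11, 16).

5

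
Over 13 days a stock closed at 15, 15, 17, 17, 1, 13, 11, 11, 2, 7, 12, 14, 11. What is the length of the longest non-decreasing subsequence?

Track the smallest tail for each achievable length (allowing ties):
15 → extends → [15]
15 → extends → [15, 15]
17 → extends → [15, 15, 17]
17 → extends → [15, 15, 17, 17]
1 → replaces 15 → [1, 15, 17, 17]
13 → replaces 15 → [1, 13, 17, 17]
11 → replaces 13 → [1, 11, 17, 17]
11 → replaces 17 → [1, 11, 11, 17]
2 → replaces 11 → [1, 2, 11, 17]
7 → replaces 11 → [1, 2, 7, 17]
12 → replaces 17 → [1, 2, 7, 12]
14 → extends → [1, 2, 7, 12, 14]
11 → replaces 12 → [1, 2, 7, 11, 14]
Five tails, so the longest non-decreasing subsequence has length 5 (e.g. 1, 11, 11, 12, 14).

5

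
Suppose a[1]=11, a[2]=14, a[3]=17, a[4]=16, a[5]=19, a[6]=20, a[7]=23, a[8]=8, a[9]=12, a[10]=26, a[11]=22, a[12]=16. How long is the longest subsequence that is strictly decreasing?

Let dp[i] be the longest strictly decreasing subsequence ending at i:
i:      1  2  3  4  5  6  7  8  9 10 11 12
a[i]:  11 14 17 16 19 20 23  8 12 26 22 16
dp:     1  1  1  2  1  1  1  3  3  1  2  3
Maximum is 3.

3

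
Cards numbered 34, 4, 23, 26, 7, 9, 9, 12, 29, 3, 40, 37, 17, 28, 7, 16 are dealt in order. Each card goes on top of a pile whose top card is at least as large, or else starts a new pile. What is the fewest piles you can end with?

6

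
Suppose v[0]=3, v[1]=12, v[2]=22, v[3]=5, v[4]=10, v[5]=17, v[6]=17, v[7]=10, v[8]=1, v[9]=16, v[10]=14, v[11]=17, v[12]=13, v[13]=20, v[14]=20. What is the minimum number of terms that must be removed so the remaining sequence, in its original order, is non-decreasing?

Fewest deletions = n − (longest non-decreasing subsequence).
Patience tails:
3 → extends → [3]
12 → extends → [3, 12]
22 → extends → [3, 12, 22]
5 → replaces 12 → [3, 5, 22]
10 → replaces 22 → [3, 5, 10]
17 → extends → [3, 5, 10, 17]
17 → extends → [3, 5, 10, 17, 17]
10 → replaces 17 → [3, 5, 10, 10, 17]
1 → replaces 3 → [1, 5, 10, 10, 17]
16 → replaces 17 → [1, 5, 10, 10, 16]
14 → replaces 16 → [1, 5, 10, 10, 14]
17 → extends → [1, 5, 10, 10, 14, 17]
13 → replaces 14 → [1, 5, 10, 10, 13, 17]
20 → extends → [1, 5, 10, 10, 13, 17, 20]
20 → extends → [1, 5, 10, 10, 13, 17, 20, 20]
Longest non-decreasing subsequence has length 8, so deletions = 15 − 8 = 7.

7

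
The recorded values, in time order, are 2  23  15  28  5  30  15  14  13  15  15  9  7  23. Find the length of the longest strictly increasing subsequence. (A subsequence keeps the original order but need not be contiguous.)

5

Track the smallest tail for each achievable length (strict):
2 → extends → [2]
23 → extends → [2, 23]
15 → replaces 23 → [2, 15]
28 → extends → [2, 15, 28]
5 → replaces 15 → [2, 5, 28]
30 → extends → [2, 5, 28, 30]
15 → replaces 28 → [2, 5, 15, 30]
14 → replaces 15 → [2, 5, 14, 30]
13 → replaces 14 → [2, 5, 13, 30]
15 → replaces 30 → [2, 5, 13, 15]
15 → already a tail → [2, 5, 13, 15]
9 → replaces 13 → [2, 5, 9, 15]
7 → replaces 9 → [2, 5, 7, 15]
23 → extends → [2, 5, 7, 15, 23]
Five tails, so the longest strictly increasing subsequence has length 5 (e.g. 2, 5, 14, 15, 23).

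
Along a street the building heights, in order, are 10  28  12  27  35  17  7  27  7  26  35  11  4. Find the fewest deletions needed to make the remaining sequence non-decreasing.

8

Fewest deletions = n − (longest non-decreasing subsequence).
Patience tails:
10 → extends → [10]
28 → extends → [10, 28]
12 → replaces 28 → [10, 12]
27 → extends → [10, 12, 27]
35 → extends → [10, 12, 27, 35]
17 → replaces 27 → [10, 12, 17, 35]
7 → replaces 10 → [7, 12, 17, 35]
27 → replaces 35 → [7, 12, 17, 27]
7 → replaces 12 → [7, 7, 17, 27]
26 → replaces 27 → [7, 7, 17, 26]
35 → extends → [7, 7, 17, 26, 35]
11 → replaces 17 → [7, 7, 11, 26, 35]
4 → replaces 7 → [4, 7, 11, 26, 35]
Longest non-decreasing subsequence has length 5, so deletions = 13 − 5 = 8.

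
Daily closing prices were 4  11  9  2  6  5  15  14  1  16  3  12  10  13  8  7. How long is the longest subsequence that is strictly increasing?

4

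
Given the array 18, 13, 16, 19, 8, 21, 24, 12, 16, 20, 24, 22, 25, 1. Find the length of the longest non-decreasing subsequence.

7

Track the smallest tail for each achievable length (allowing ties):
18 → extends → [18]
13 → replaces 18 → [13]
16 → extends → [13, 16]
19 → extends → [13, 16, 19]
8 → replaces 13 → [8, 16, 19]
21 → extends → [8, 16, 19, 21]
24 → extends → [8, 16, 19, 21, 24]
12 → replaces 16 → [8, 12, 19, 21, 24]
16 → replaces 19 → [8, 12, 16, 21, 24]
20 → replaces 21 → [8, 12, 16, 20, 24]
24 → extends → [8, 12, 16, 20, 24, 24]
22 → replaces 24 → [8, 12, 16, 20, 22, 24]
25 → extends → [8, 12, 16, 20, 22, 24, 25]
1 → replaces 8 → [1, 12, 16, 20, 22, 24, 25]
Seven tails, so the longest non-decreasing subsequence has length 7 (e.g. 13, 16, 19, 21, 24, 24, 25).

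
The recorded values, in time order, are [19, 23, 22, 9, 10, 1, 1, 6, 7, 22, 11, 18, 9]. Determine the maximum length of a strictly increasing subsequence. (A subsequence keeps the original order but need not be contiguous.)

Let dp[i] be the length of the longest such subsequence ending at index i:
i:      1  2  3  4  5  6  7  8  9 10 11 12 13
a[i]:  19 23 22  9 10  1  1  6  7 22 11 18  9
dp:     1  2  2  1  2  1  1  2  3  4  4  5  4
Maximum dp value is 5.

5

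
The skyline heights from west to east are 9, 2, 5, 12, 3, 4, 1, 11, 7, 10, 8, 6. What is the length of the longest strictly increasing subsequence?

Track the smallest tail for each achievable length (strict):
9 → extends → [9]
2 → replaces 9 → [2]
5 → extends → [2, 5]
12 → extends → [2, 5, 12]
3 → replaces 5 → [2, 3, 12]
4 → replaces 12 → [2, 3, 4]
1 → replaces 2 → [1, 3, 4]
11 → extends → [1, 3, 4, 11]
7 → replaces 11 → [1, 3, 4, 7]
10 → extends → [1, 3, 4, 7, 10]
8 → replaces 10 → [1, 3, 4, 7, 8]
6 → replaces 7 → [1, 3, 4, 6, 8]
Five tails, so the longest strictly increasing subsequence has length 5 (e.g. 2, 3, 4, 7, 10).

5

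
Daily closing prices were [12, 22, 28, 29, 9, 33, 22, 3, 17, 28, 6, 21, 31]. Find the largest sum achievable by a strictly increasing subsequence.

Let S[i] be the best sum of a strictly increasing subsequence ending at i:
i:       1   2   3   4   5   6   7   8   9  10  11  12  13
a[i]:   12  22  28  29   9  33  22   3  17  28   6  21  31
S:      12  34  62  91   9 124  34   3  29  62   9  50 122
Maximum is 124 (e.g. 12 + 22 + 28 + 29 + 33).

124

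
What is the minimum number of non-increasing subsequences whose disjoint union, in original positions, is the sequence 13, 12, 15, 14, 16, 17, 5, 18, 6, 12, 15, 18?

Place each on the leftmost legal pile:
13 → new pile 1 (tops now [13])
12 → pile 1 (tops now [12])
15 → new pile 2 (tops now [12, 15])
14 → pile 2 (tops now [12, 14])
16 → new pile 3 (tops now [12, 14, 16])
17 → new pile 4 (tops now [12, 14, 16, 17])
5 → pile 1 (tops now [5, 14, 16, 17])
18 → new pile 5 (tops now [5, 14, 16, 17, 18])
6 → pile 2 (tops now [5, 6, 16, 17, 18])
12 → pile 3 (tops now [5, 6, 12, 17, 18])
15 → pile 4 (tops now [5, 6, 12, 15, 18])
18 → pile 5 (tops now [5, 6, 12, 15, 18])
Five piles.

5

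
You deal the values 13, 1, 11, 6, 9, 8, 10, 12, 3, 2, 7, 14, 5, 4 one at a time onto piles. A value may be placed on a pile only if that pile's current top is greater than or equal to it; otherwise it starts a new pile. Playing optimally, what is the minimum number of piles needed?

6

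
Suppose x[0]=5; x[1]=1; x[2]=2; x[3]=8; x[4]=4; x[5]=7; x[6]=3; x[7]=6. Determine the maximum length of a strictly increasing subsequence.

4

Track the smallest tail for each achievable length (strict):
5 → extends → [5]
1 → replaces 5 → [1]
2 → extends → [1, 2]
8 → extends → [1, 2, 8]
4 → replaces 8 → [1, 2, 4]
7 → extends → [1, 2, 4, 7]
3 → replaces 4 → [1, 2, 3, 7]
6 → replaces 7 → [1, 2, 3, 6]
Four tails, so the longest strictly increasing subsequence has length 4 (e.g. 1, 2, 4, 7).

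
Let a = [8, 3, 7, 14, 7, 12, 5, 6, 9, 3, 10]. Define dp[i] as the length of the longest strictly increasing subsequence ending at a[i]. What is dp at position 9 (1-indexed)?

4

dp[i] = 1 + max{dp[j] : j<i, a[j]<a[i]} (or 1 if no such j):
i:      1  2  3  4  5  6  7  8  9 10 11
a[i]:   8  3  7 14  7 12  5  6  9  3 10
dp:     1  1  2  3  2  3  2  3  4  1  5
At index 9 the value is 4.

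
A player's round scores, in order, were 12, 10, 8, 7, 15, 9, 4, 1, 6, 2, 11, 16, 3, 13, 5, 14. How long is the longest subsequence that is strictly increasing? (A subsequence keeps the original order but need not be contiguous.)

5

Track the smallest tail for each achievable length (strict):
12 → extends → [12]
10 → replaces 12 → [10]
8 → replaces 10 → [8]
7 → replaces 8 → [7]
15 → extends → [7, 15]
9 → replaces 15 → [7, 9]
4 → replaces 7 → [4, 9]
1 → replaces 4 → [1, 9]
6 → replaces 9 → [1, 6]
2 → replaces 6 → [1, 2]
11 → extends → [1, 2, 11]
16 → extends → [1, 2, 11, 16]
3 → replaces 11 → [1, 2, 3, 16]
13 → replaces 16 → [1, 2, 3, 13]
5 → replaces 13 → [1, 2, 3, 5]
14 → extends → [1, 2, 3, 5, 14]
Five tails, so the longest strictly increasing subsequence has length 5 (e.g. 8, 9, 11, 13, 14).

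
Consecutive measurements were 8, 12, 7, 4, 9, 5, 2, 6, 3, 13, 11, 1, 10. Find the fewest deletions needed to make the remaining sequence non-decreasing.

Fewest deletions = n − (longest non-decreasing subsequence).
i:      1  2  3  4  5  6  7  8  9 10 11 12 13
a[i]:   8 12  7  4  9  5  2  6  3 13 11  1 10
dp:     1  2  1  1  2  2  1  3  2  4  4  1  4
max dp = 4, so deletions = 13 − 4 = 9.

9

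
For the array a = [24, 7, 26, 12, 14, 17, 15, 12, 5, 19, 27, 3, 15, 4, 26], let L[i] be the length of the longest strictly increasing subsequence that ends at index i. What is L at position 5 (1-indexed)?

dp[i] = 1 + max{dp[j] : j<i, a[j]<a[i]} (or 1 if no such j):
i:      1  2  3  4  5  6  7  8  9 10 11 12 13 14 15
a[i]:  24  7 26 12 14 17 15 12  5 19 27  3 15  4 26
dp:     1  1  2  2  3  4  4  2  1  5  6  1  4  2  6
At index 5 the value is 3.

3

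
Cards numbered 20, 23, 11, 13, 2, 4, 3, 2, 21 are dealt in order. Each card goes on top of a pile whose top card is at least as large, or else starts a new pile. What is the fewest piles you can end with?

3

Place each on the leftmost legal pile:
20 → new pile 1 (tops now [20])
23 → new pile 2 (tops now [20, 23])
11 → pile 1 (tops now [11, 23])
13 → pile 2 (tops now [11, 13])
2 → pile 1 (tops now [2, 13])
4 → pile 2 (tops now [2, 4])
3 → pile 2 (tops now [2, 3])
2 → pile 1 (tops now [2, 3])
21 → new pile 3 (tops now [2, 3, 21])
Three piles.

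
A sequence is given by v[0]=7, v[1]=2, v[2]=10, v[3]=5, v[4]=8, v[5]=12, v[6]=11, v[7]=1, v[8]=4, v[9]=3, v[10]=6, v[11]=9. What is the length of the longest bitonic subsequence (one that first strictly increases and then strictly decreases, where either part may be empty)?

inc[i] = longest strictly increasing subsequence ending at i; dec[i] = longest strictly decreasing subsequence starting at i:
i:      0  1  2  3  4  5  6  7  8  9 10 11
v[i]:   7  2 10  5  8 12 11  1  4  3  6  9
inc:    1  1  2  2  3  4  4  1  2  2  3  4
dec:    4  2  4  3  3  4  3  1  2  1  1  1
Best peak at i=5 (value 12): inc=4, dec=4, length 4+4−1 = 7.

7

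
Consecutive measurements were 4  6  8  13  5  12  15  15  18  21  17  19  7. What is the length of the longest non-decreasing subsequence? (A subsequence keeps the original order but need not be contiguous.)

Track the smallest tail for each achievable length (allowing ties):
4 → extends → [4]
6 → extends → [4, 6]
8 → extends → [4, 6, 8]
13 → extends → [4, 6, 8, 13]
5 → replaces 6 → [4, 5, 8, 13]
12 → replaces 13 → [4, 5, 8, 12]
15 → extends → [4, 5, 8, 12, 15]
15 → extends → [4, 5, 8, 12, 15, 15]
18 → extends → [4, 5, 8, 12, 15, 15, 18]
21 → extends → [4, 5, 8, 12, 15, 15, 18, 21]
17 → replaces 18 → [4, 5, 8, 12, 15, 15, 17, 21]
19 → replaces 21 → [4, 5, 8, 12, 15, 15, 17, 19]
7 → replaces 8 → [4, 5, 7, 12, 15, 15, 17, 19]
Eight tails, so the longest non-decreasing subsequence has length 8 (e.g. 4, 6, 8, 13, 15, 15, 18, 21).

8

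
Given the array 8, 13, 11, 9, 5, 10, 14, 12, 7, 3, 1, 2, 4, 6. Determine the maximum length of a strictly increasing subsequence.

Track the smallest tail for each achievable length (strict):
8 → extends → [8]
13 → extends → [8, 13]
11 → replaces 13 → [8, 11]
9 → replaces 11 → [8, 9]
5 → replaces 8 → [5, 9]
10 → extends → [5, 9, 10]
14 → extends → [5, 9, 10, 14]
12 → replaces 14 → [5, 9, 10, 12]
7 → replaces 9 → [5, 7, 10, 12]
3 → replaces 5 → [3, 7, 10, 12]
1 → replaces 3 → [1, 7, 10, 12]
2 → replaces 7 → [1, 2, 10, 12]
4 → replaces 10 → [1, 2, 4, 12]
6 → replaces 12 → [1, 2, 4, 6]
Four tails, so the longest strictly increasing subsequence has length 4 (e.g. 8, 9, 10, 14).

4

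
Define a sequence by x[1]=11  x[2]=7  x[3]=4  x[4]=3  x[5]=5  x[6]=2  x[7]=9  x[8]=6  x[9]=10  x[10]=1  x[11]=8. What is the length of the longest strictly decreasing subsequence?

Let dp[i] be the longest strictly decreasing subsequence ending at i:
i:      1  2  3  4  5  6  7  8  9 10 11
x[i]:  11  7  4  3  5  2  9  6 10  1  8
dp:     1  2  3  4  3  5  2  3  2  6  3
Maximum is 6.

6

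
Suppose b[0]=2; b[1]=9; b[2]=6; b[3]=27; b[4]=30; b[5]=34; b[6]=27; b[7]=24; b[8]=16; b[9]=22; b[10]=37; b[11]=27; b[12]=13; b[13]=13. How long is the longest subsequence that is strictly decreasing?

5

Let dp[i] be the longest strictly decreasing subsequence ending at i:
i:      0  1  2  3  4  5  6  7  8  9 10 11 12 13
b[i]:   2  9  6 27 30 34 27 24 16 22 37 27 13 13
dp:     1  1  2  1  1  1  2  3  4  4  1  2  5  5
Maximum is 5.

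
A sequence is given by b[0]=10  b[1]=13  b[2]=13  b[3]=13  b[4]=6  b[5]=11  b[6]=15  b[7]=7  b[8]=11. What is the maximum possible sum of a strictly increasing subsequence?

Let S[i] be the best sum of a strictly increasing subsequence ending at i:
i:      0  1  2  3  4  5  6  7  8
b[i]:  10 13 13 13  6 11 15  7 11
S:     10 23 23 23  6 21 38 13 24
Maximum is 38 (e.g. 10 + 13 + 15).

38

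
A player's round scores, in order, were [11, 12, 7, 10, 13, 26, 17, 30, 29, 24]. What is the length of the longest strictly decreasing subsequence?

3

Let dp[i] be the longest strictly decreasing subsequence ending at i:
i:      1  2  3  4  5  6  7  8  9 10
a[i]:  11 12  7 10 13 26 17 30 29 24
dp:     1  1  2  2  1  1  2  1  2  3
Maximum is 3.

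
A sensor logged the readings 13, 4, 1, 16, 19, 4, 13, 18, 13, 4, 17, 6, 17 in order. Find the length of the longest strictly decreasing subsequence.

Negate each value so 'decreasing' becomes 'increasing', then run patience tails on the negated sequence:
-13 → extends → [-13]
-4 → extends → [-13, -4]
-1 → extends → [-13, -4, -1]
-16 → replaces -13 → [-16, -4, -1]
-19 → replaces -16 → [-19, -4, -1]
-4 → already a tail → [-19, -4, -1]
-13 → replaces -4 → [-19, -13, -1]
-18 → replaces -13 → [-19, -18, -1]
-13 → replaces -1 → [-19, -18, -13]
-4 → extends → [-19, -18, -13, -4]
-17 → replaces -13 → [-19, -18, -17, -4]
-6 → replaces -4 → [-19, -18, -17, -6]
-17 → already a tail → [-19, -18, -17, -6]
Four tails, so the longest strictly decreasing subsequence of the original has length 4.

4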